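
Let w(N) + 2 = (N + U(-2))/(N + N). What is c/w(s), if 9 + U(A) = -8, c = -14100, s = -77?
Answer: 1085700/107 ≈ 10147.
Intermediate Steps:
U(A) = -17 (U(A) = -9 - 8 = -17)
w(N) = -2 + (-17 + N)/(2*N) (w(N) = -2 + (N - 17)/(N + N) = -2 + (-17 + N)/((2*N)) = -2 + (-17 + N)*(1/(2*N)) = -2 + (-17 + N)/(2*N))
c/w(s) = -14100*(-154/(-17 - 3*(-77))) = -14100*(-154/(-17 + 231)) = -14100/((½)*(-1/77)*214) = -14100/(-107/77) = -14100*(-77/107) = 1085700/107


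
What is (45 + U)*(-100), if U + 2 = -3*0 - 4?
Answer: -3900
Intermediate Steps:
U = -6 (U = -2 + (-3*0 - 4) = -2 + (0 - 4) = -2 - 4 = -6)
(45 + U)*(-100) = (45 - 6)*(-100) = 39*(-100) = -3900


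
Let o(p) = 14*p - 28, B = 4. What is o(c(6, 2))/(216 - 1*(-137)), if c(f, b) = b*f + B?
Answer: 196/353 ≈ 0.55524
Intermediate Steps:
c(f, b) = 4 + b*f (c(f, b) = b*f + 4 = 4 + b*f)
o(p) = -28 + 14*p
o(c(6, 2))/(216 - 1*(-137)) = (-28 + 14*(4 + 2*6))/(216 - 1*(-137)) = (-28 + 14*(4 + 12))/(216 + 137) = (-28 + 14*16)/353 = (-28 + 224)*(1/353) = 196*(1/353) = 196/353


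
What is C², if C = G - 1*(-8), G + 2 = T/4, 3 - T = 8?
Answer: 361/16 ≈ 22.563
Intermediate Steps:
T = -5 (T = 3 - 1*8 = 3 - 8 = -5)
G = -13/4 (G = -2 - 5/4 = -13/4 ≈ -3.2500)
C = 19/4 (C = -13/4 - 1*(-8) = -13/4 + 8 = 19/4 ≈ 4.7500)
C² = (19/4)² = 361/16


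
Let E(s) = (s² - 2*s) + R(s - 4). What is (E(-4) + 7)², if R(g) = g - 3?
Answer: 400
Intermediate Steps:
R(g) = -3 + g
E(s) = -7 + s² - s (E(s) = (s² - 2*s) + (-3 + (s - 4)) = (s² - 2*s) + (-3 + (-4 + s)) = (s² - 2*s) + (-7 + s) = -7 + s² - s)
(E(-4) + 7)² = ((-7 + (-4)² - 1*(-4)) + 7)² = ((-7 + 16 + 4) + 7)² = (13 + 7)² = 20² = 400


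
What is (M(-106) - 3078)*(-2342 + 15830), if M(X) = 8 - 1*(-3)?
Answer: -41367696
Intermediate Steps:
M(X) = 11 (M(X) = 8 + 3 = 11)
(M(-106) - 3078)*(-2342 + 15830) = (11 - 3078)*(-2342 + 15830) = -3067*13488 = -41367696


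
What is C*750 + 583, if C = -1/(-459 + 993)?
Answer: 51762/89 ≈ 581.60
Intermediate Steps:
C = -1/534 ≈ -0.0018727
C*750 + 583 = -1/534*750 + 583 = -125/89 + 583 = 51762/89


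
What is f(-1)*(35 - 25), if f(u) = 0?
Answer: 0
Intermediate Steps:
f(-1)*(35 - 25) = 0*(35 - 25) = 0*10 = 0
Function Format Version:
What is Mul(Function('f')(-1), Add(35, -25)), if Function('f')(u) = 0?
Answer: 0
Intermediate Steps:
Mul(Function('f')(-1), Add(35, -25)) = Mul(0, Add(35, -25)) = Mul(0, 10) = 0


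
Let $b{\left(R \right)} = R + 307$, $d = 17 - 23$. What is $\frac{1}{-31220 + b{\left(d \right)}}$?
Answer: $- \frac{1}{30919} \approx -3.2343 \cdot 10^{-5}$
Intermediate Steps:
$d = -6$ ($d = 17 - 23 = -6$)
$b{\left(R \right)} = 307 + R$
$\frac{1}{-31220 + b{\left(d \right)}} = \frac{1}{-31220 + \left(307 - 6\right)} = \frac{1}{-31220 + 301} = \frac{1}{-30919} = - \frac{1}{30919}$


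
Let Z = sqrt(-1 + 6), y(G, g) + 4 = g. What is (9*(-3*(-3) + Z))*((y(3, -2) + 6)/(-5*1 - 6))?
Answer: 0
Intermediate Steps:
y(G, g) = -4 + g
Z = sqrt(5) ≈ 2.2361
(9*(-3*(-3) + Z))*((y(3, -2) + 6)/(-5*1 - 6)) = (9*(-3*(-3) + sqrt(5)))*(((-4 - 2) + 6)/(-5*1 - 6)) = (9*(9 + sqrt(5)))*((-6 + 6)/(-5 - 6)) = (81 + 9*sqrt(5))*(0/(-11)) = (81 + 9*sqrt(5))*(0*(-1/11)) = (81 + 9*sqrt(5))*0 = 0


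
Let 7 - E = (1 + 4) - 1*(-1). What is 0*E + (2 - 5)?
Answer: -3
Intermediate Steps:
E = 1 (E = 7 - ((1 + 4) - 1*(-1)) = 7 - (5 + 1) = 7 - 1*6 = 7 - 6 = 1)
0*E + (2 - 5) = 0*1 + (2 - 5) = 0 - 3 = -3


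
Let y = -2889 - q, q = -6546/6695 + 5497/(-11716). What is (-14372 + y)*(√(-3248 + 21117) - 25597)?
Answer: 2665662767679461/6033740 - 1353815524469*√17869/78438620 ≈ 4.3949e+8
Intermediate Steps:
q = -113495351/78438620 (q = -6546*1/6695 + 5497*(-1/11716) = -6546/6695 - 5497/11716 = -113495351/78438620 ≈ -1.4469)
y = -226495677829/78438620 (y = -2889 - 1*(-113495351/78438620) = -2889 + 113495351/78438620 = -226495677829/78438620 ≈ -2887.6)
(-14372 + y)*(√(-3248 + 21117) - 25597) = (-14372 - 226495677829/78438620)*(√(-3248 + 21117) - 25597) = -1353815524469*(√17869 - 25597)/78438620 = -1353815524469*(-25597 + √17869)/78438620 = 2665662767679461/6033740 - 1353815524469*√17869/78438620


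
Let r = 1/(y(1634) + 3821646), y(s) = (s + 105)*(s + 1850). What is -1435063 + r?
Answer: -14178884530285/9880322 ≈ -1.4351e+6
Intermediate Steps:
y(s) = (105 + s)*(1850 + s)
r = 1/9880322 (r = 1/((194250 + 1634**2 + 1955*1634) + 3821646) = 1/((194250 + 2669956 + 3194470) + 3821646) = 1/(6058676 + 3821646) = 1/9880322 ≈ 1.0121e-7)
-1435063 + r = -1435063 + 1/9880322 = -14178884530285/9880322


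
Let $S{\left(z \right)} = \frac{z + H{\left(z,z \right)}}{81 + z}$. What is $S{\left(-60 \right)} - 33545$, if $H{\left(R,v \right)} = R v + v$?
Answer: $- \frac{233655}{7} \approx -33379.0$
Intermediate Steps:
$H{\left(R,v \right)} = v + R v$
$S{\left(z \right)} = \frac{z + z \left(1 + z\right)}{81 + z}$
$S{\left(-60 \right)} - 33545 = - \frac{60 \left(2 - 60\right)}{81 - 60} - 33545 = \left(-60\right) \frac{1}{21} \left(-58\right) - 33545 = \frac{1160}{7} - 33545 = - \frac{233655}{7}$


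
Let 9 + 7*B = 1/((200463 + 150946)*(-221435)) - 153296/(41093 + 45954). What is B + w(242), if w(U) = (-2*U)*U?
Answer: -5553636139265753473412/47414480305115035 ≈ -1.1713e+5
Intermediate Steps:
w(U) = -2*U**2
B = -72890088239653932/47414480305115035 (B = -9/7 + (1/((200463 + 150946)*(-221435)) - 153296/(41093 + 45954))/7 = -9/7 + (-1/221435/351409 - 153296/87047)/7 = -9/7 + ((1/351409)*(-1/221435) - 153296*1/87047)/7 = -9/7 + (-1/77814251915 - 153296/87047)/7 = -9/7 + (1/7)*(-11928613561648887/6773497186445005) = -9/7 - 11928613561648887/47414480305115035 = -72890088239653932/47414480305115035 ≈ -1.5373)
B + w(242) = -72890088239653932/47414480305115035 - 2*242**2 = -72890088239653932/47414480305115035 - 2*58564 = -72890088239653932/47414480305115035 - 117128 = -5553636139265753473412/47414480305115035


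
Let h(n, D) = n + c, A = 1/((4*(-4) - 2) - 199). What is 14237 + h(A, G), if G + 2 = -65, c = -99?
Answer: 3067945/217 ≈ 14138.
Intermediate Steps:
G = -67 (G = -2 - 65 = -67)
A = -1/217 (A = 1/((-16 - 2) - 199) = 1/(-18 - 199) = 1/(-217) = -1/217 ≈ -0.0046083)
h(n, D) = -99 + n (h(n, D) = n - 99 = -99 + n)
14237 + h(A, G) = 14237 + (-99 - 1/217) = 14237 - 21484/217 = 3067945/217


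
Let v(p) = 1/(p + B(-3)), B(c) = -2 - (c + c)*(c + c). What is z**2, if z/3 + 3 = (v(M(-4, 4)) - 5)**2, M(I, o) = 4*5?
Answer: 53421481/11664 ≈ 4580.0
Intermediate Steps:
M(I, o) = 20
B(c) = -2 - 4*c**2 (B(c) = -2 - 2*c*2*c = -2 - 4*c**2)
v(p) = 1/(-38 + p) (v(p) = 1/(p + (-2 - 4*(-3)**2)) = 1/(p + (-2 - 4*9)) = 1/(p + (-2 - 36)) = 1/(p - 38) = 1/(-38 + p))
z = 7309/108 (z = -9 + 3*(1/(-38 + 20) - 5)**2 = -9 + 3*(1/(-18) - 5)**2 = -9 + 3*(-1/18 - 5)**2 = -9 + 3*(-91/18)**2 = -9 + 3*(8281/324) = -9 + 8281/108 = 7309/108 ≈ 67.676)
z**2 = (7309/108)**2 = 53421481/11664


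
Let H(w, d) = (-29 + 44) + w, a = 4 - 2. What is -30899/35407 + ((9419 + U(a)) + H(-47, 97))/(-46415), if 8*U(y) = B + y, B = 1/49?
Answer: -692488202141/644219034760 ≈ -1.0749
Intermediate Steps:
B = 1/49 ≈ 0.020408
a = 2
U(y) = 1/392 + y/8 (U(y) = (1/49 + y)/8 = 1/392 + y/8)
H(w, d) = 15 + w
-30899/35407 + ((9419 + U(a)) + H(-47, 97))/(-46415) = -30899/35407 + ((9419 + (1/392 + (⅛)*2)) + (15 - 47))/(-46415) = -30899*1/35407 + ((9419 + (1/392 + ¼)) - 32)*(-1/46415) = -30899/35407 + ((9419 + 99/392) - 32)*(-1/46415) = -30899/35407 + (3692347/392 - 32)*(-1/46415) = -30899/35407 + (3679803/392)*(-1/46415) = -30899/35407 - 3679803/18194680 = -692488202141/644219034760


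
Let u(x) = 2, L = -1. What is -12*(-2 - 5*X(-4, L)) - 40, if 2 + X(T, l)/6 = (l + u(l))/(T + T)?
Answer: -781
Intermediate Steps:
X(T, l) = -12 + 3*(2 + l)/T (X(T, l) = -12 + 6*((l + 2)/(T + T)) = -12 + 6*((2 + l)/((2*T))) = -12 + 6*((2 + l)*(1/(2*T))) = -12 + 6*((2 + l)/(2*T)) = -12 + 3*(2 + l)/T)
-12*(-2 - 5*X(-4, L)) - 40 = -12*(-2 - 15*(2 - 1 - 4*(-4))/(-4)) - 40 = -12*(-2 - 15*(-1)*(2 - 1 + 16)/4) - 40 = -12*(-2 - 15*(-1)*17/4) - 40 = -12*(-2 - 5*(-51/4)) - 40 = -12*(-2 + 255/4) - 40 = -12*247/4 - 40 = -741 - 40 = -781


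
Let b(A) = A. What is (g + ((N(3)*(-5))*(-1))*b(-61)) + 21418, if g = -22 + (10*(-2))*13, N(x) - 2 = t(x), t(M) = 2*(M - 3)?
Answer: 20526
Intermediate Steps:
t(M) = -6 + 2*M (t(M) = 2*(-3 + M) = -6 + 2*M)
N(x) = -4 + 2*x (N(x) = 2 + (-6 + 2*x) = -4 + 2*x)
g = -282 (g = -22 - 20*13 = -22 - 260 = -282)
(g + ((N(3)*(-5))*(-1))*b(-61)) + 21418 = (-282 + (((-4 + 2*3)*(-5))*(-1))*(-61)) + 21418 = (-282 + (((-4 + 6)*(-5))*(-1))*(-61)) + 21418 = (-282 + ((2*(-5))*(-1))*(-61)) + 21418 = (-282 - 10*(-1)*(-61)) + 21418 = (-282 + 10*(-61)) + 21418 = (-282 - 610) + 21418 = -892 + 21418 = 20526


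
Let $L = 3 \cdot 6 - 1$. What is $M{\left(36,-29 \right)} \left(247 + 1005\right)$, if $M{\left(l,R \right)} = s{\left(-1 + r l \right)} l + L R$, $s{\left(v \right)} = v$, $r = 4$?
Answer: $5828060$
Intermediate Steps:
$L = 17$ ($L = 18 - 1 = 17$)
$M{\left(l,R \right)} = 17 R + l \left(-1 + 4 l\right)$ ($M{\left(l,R \right)} = \left(-1 + 4 l\right) l + 17 R = l \left(-1 + 4 l\right) + 17 R = 17 R + l \left(-1 + 4 l\right)$)
$M{\left(36,-29 \right)} \left(247 + 1005\right) = \left(17 \left(-29\right) + 36 \left(-1 + 4 \cdot 36\right)\right) \left(247 + 1005\right) = \left(-493 + 36 \left(-1 + 144\right)\right) 1252 = \left(-493 + 36 \cdot 143\right) 1252 = \left(-493 + 5148\right) 1252 = 4655 \cdot 1252 = 5828060$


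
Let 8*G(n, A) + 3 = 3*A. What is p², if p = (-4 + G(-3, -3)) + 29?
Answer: 2209/4 ≈ 552.25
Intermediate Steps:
G(n, A) = -3/8 + 3*A/8 (G(n, A) = -3/8 + (3*A)/8 = -3/8 + 3*A/8)
p = 47/2 (p = (-4 + (-3/8 + (3/8)*(-3))) + 29 = (-4 + (-3/8 - 9/8)) + 29 = (-4 - 3/2) + 29 = -11/2 + 29 = 47/2 ≈ 23.500)
p² = (47/2)² = 2209/4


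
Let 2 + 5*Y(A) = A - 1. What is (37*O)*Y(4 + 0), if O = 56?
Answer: 2072/5 ≈ 414.40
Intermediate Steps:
Y(A) = -⅗ + A/5 (Y(A) = -⅖ + (A - 1)/5 = -⅖ + (-1 + A)/5 = -⅖ + (-⅕ + A/5) = -⅗ + A/5)
(37*O)*Y(4 + 0) = (37*56)*(-⅗ + (4 + 0)/5) = 2072*(-⅗ + (⅕)*4) = 2072*(-⅗ + ⅘) = 2072*(⅕) = 2072/5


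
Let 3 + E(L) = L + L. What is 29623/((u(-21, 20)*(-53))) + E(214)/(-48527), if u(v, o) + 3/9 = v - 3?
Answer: 4310901638/187750963 ≈ 22.961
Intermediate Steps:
u(v, o) = -10/3 + v (u(v, o) = -⅓ + (v - 3) = -⅓ + (-3 + v) = -10/3 + v)
E(L) = -3 + 2*L (E(L) = -3 + (L + L) = -3 + 2*L)
29623/((u(-21, 20)*(-53))) + E(214)/(-48527) = 29623/(((-10/3 - 21)*(-53))) + (-3 + 2*214)/(-48527) = 29623/((-73/3*(-53))) + (-3 + 428)*(-1/48527) = 29623/(3869/3) + 425*(-1/48527) = 29623*(3/3869) - 425/48527 = 88869/3869 - 425/48527 = 4310901638/187750963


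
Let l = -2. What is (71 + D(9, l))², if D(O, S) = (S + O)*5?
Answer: 11236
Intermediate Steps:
D(O, S) = 5*O + 5*S (D(O, S) = (O + S)*5 = 5*O + 5*S)
(71 + D(9, l))² = (71 + (5*9 + 5*(-2)))² = (71 + (45 - 10))² = (71 + 35)² = 106² = 11236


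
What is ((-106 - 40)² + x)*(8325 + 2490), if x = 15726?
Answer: 400609230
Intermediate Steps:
((-106 - 40)² + x)*(8325 + 2490) = ((-106 - 40)² + 15726)*(8325 + 2490) = ((-146)² + 15726)*10815 = (21316 + 15726)*10815 = 37042*10815 = 400609230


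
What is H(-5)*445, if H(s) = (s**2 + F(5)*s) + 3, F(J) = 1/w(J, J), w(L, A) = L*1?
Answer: 12015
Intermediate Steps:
w(L, A) = L
F(J) = 1/J
H(s) = 3 + s**2 + s/5 (H(s) = (s**2 + s/5) + 3 = 3 + s**2 + s/5)
H(-5)*445 = (3 + (-5)**2 + (1/5)*(-5))*445 = (3 + 25 - 1)*445 = 27*445 = 12015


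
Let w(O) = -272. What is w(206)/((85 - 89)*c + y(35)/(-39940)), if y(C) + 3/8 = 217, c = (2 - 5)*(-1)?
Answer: 86909440/3835973 ≈ 22.656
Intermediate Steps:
c = 3 (c = -3*(-1) = 3)
y(C) = 1733/8 (y(C) = -3/8 + 217 = 1733/8)
w(206)/((85 - 89)*c + y(35)/(-39940)) = -272/((85 - 89)*3 + (1733/8)/(-39940)) = -272/(-4*3 + (1733/8)*(-1/39940)) = -272/(-12 - 1733/319520) = -272/(-3835973/319520) = -272*(-319520/3835973) = 86909440/3835973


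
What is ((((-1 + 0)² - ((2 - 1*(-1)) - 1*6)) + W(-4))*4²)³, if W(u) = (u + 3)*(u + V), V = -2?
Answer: 4096000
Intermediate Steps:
W(u) = (-2 + u)*(3 + u) (W(u) = (u + 3)*(u - 2) = (3 + u)*(-2 + u) = (-2 + u)*(3 + u))
((((-1 + 0)² - ((2 - 1*(-1)) - 1*6)) + W(-4))*4²)³ = ((((-1 + 0)² - ((2 - 1*(-1)) - 1*6)) + (-6 - 4 + (-4)²))*4²)³ = ((((-1)² - ((2 + 1) - 6)) + (-6 - 4 + 16))*16)³ = (((1 - (3 - 6)) + 6)*16)³ = (((1 - 1*(-3)) + 6)*16)³ = (((1 + 3) + 6)*16)³ = ((4 + 6)*16)³ = (10*16)³ = 160³ = 4096000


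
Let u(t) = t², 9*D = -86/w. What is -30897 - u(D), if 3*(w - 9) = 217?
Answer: -4138840381/133956 ≈ -30897.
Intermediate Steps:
w = 244/3 (w = 9 + (⅓)*217 = 9 + 217/3 = 244/3 ≈ 81.333)
D = -43/366 (D = (-86/244/3)/9 = (-86*3/244)/9 = (⅑)*(-129/122) = -43/366 ≈ -0.11749)
-30897 - u(D) = -30897 - (-43/366)² = -30897 - 1*1849/133956 = -30897 - 1849/133956 = -4138840381/133956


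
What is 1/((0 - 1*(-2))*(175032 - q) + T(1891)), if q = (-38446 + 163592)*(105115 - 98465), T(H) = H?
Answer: -1/1664089845 ≈ -6.0093e-10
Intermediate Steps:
q = 832220900 (q = 125146*6650 = 832220900)
1/((0 - 1*(-2))*(175032 - q) + T(1891)) = 1/((0 - 1*(-2))*(175032 - 1*832220900) + 1891) = 1/((0 + 2)*(175032 - 832220900) + 1891) = 1/(2*(-832045868) + 1891) = 1/(-1664091736 + 1891) = 1/(-1664089845) = -1/1664089845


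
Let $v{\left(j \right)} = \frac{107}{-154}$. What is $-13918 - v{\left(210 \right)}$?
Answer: $- \frac{2143265}{154} \approx -13917.0$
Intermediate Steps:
$v{\left(j \right)} = - \frac{107}{154}$ ($v{\left(j \right)} = 107 \left(- \frac{1}{154}\right) = - \frac{107}{154}$)
$-13918 - v{\left(210 \right)} = -13918 - - \frac{107}{154} = -13918 + \frac{107}{154} = - \frac{2143265}{154}$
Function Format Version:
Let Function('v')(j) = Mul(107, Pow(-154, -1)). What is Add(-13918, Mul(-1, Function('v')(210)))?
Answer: Rational(-2143265, 154) ≈ -13917.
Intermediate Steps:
Function('v')(j) = Rational(-107, 154) (Function('v')(j) = Mul(107, Rational(-1, 154)) = Rational(-107, 154))
Add(-13918, Mul(-1, Function('v')(210))) = Add(-13918, Mul(-1, Rational(-107, 154))) = Add(-13918, Rational(107, 154)) = Rational(-2143265, 154)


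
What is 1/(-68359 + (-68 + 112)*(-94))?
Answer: -1/72495 ≈ -1.3794e-5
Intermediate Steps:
1/(-68359 + (-68 + 112)*(-94)) = 1/(-68359 + 44*(-94)) = 1/(-68359 - 4136) = 1/(-72495) = -1/72495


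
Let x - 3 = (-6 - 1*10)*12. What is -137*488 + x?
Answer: -67045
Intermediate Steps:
x = -189 (x = 3 + (-6 - 1*10)*12 = 3 + (-6 - 10)*12 = 3 - 16*12 = 3 - 192 = -189)
-137*488 + x = -137*488 - 189 = -66856 - 189 = -67045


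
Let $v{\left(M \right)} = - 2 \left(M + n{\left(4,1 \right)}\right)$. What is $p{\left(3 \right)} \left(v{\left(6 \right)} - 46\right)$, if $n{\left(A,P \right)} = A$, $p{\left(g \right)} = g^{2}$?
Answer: $-594$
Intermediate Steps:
$v{\left(M \right)} = -8 - 2 M$ ($v{\left(M \right)} = - 2 \left(M + 4\right) = - 2 \left(4 + M\right) = -8 - 2 M$)
$p{\left(3 \right)} \left(v{\left(6 \right)} - 46\right) = 3^{2} \left(\left(-8 - 12\right) - 46\right) = 9 \left(\left(-8 - 12\right) - 46\right) = 9 \left(-20 - 46\right) = 9 \left(-66\right) = -594$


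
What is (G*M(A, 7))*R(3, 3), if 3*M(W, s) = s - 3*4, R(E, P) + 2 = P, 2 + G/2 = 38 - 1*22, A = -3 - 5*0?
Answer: -140/3 ≈ -46.667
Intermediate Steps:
A = -3 (A = -3 + 0 = -3)
G = 28 (G = -4 + 2*(38 - 1*22) = -4 + 2*(38 - 22) = -4 + 2*16 = -4 + 32 = 28)
R(E, P) = -2 + P
M(W, s) = -4 + s/3 (M(W, s) = (s - 3*4)/3 = (s - 12)/3 = (-12 + s)/3 = -4 + s/3)
(G*M(A, 7))*R(3, 3) = (28*(-4 + (⅓)*7))*(-2 + 3) = (28*(-4 + 7/3))*1 = (28*(-5/3))*1 = -140/3*1 = -140/3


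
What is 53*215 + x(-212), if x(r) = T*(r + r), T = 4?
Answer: 9699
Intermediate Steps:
x(r) = 8*r (x(r) = 4*(r + r) = 4*(2*r) = 8*r)
53*215 + x(-212) = 53*215 + 8*(-212) = 11395 - 1696 = 9699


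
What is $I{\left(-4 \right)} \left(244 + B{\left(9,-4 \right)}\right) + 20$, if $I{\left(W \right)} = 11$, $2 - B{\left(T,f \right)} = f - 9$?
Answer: $2869$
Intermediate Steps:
$B{\left(T,f \right)} = 11 - f$ ($B{\left(T,f \right)} = 2 - \left(f - 9\right) = 2 - \left(-9 + f\right) = 11 - f$)
$I{\left(-4 \right)} \left(244 + B{\left(9,-4 \right)}\right) + 20 = 11 \left(244 + \left(11 - -4\right)\right) + 20 = 11 \left(244 + \left(11 + 4\right)\right) + 20 = 11 \left(244 + 15\right) + 20 = 11 \cdot 259 + 20 = 2849 + 20 = 2869$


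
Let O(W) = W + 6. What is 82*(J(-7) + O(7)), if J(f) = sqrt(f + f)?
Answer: 1066 + 82*I*sqrt(14) ≈ 1066.0 + 306.82*I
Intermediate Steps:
O(W) = 6 + W
J(f) = sqrt(2)*sqrt(f) (J(f) = sqrt(2*f) = sqrt(2)*sqrt(f))
82*(J(-7) + O(7)) = 82*(sqrt(2)*sqrt(-7) + (6 + 7)) = 82*(sqrt(2)*(I*sqrt(7)) + 13) = 82*(I*sqrt(14) + 13) = 82*(13 + I*sqrt(14)) = 1066 + 82*I*sqrt(14)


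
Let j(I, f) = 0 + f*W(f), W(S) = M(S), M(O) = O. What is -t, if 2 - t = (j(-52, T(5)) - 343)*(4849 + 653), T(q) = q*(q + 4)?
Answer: 9254362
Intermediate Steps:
T(q) = q*(4 + q)
W(S) = S
j(I, f) = f² (j(I, f) = 0 + f*f = 0 + f² = f²)
t = -9254362 (t = 2 - ((5*(4 + 5))² - 343)*(4849 + 653) = 2 - ((5*9)² - 343)*5502 = 2 - (45² - 343)*5502 = 2 - (2025 - 343)*5502 = 2 - 1682*5502 = 2 - 1*9254364 = 2 - 9254364 = -9254362)
-t = -1*(-9254362) = 9254362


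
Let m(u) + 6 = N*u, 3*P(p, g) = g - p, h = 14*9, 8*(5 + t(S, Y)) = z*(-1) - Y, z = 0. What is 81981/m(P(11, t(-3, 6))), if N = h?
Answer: -54654/473 ≈ -115.55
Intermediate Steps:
t(S, Y) = -5 - Y/8 (t(S, Y) = -5 + (0*(-1) - Y)/8 = -5 + (0 - Y)/8 = -5 + (-Y)/8 = -5 - Y/8)
h = 126
P(p, g) = -p/3 + g/3 (P(p, g) = (g - p)/3 = -p/3 + g/3)
N = 126
m(u) = -6 + 126*u
81981/m(P(11, t(-3, 6))) = 81981/(-6 + 126*(-1/3*11 + (-5 - 1/8*6)/3)) = 81981/(-6 + 126*(-11/3 + (-5 - 3/4)/3)) = 81981/(-6 + 126*(-11/3 + (1/3)*(-23/4))) = 81981/(-6 + 126*(-11/3 - 23/12)) = 81981/(-6 + 126*(-67/12)) = 81981/(-6 - 1407/2) = 81981/(-1419/2) = 81981*(-2/1419) = -54654/473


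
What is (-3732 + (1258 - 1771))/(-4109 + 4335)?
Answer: -4245/226 ≈ -18.783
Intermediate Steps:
(-3732 + (1258 - 1771))/(-4109 + 4335) = (-3732 - 513)/226 = -4245*1/226 = -4245/226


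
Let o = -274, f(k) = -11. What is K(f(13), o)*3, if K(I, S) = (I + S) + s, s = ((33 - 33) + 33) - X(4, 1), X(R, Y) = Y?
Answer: -759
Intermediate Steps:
s = 32 (s = ((33 - 33) + 33) - 1*1 = (0 + 33) - 1 = 33 - 1 = 32)
K(I, S) = 32 + I + S (K(I, S) = (I + S) + 32 = 32 + I + S)
K(f(13), o)*3 = (32 - 11 - 274)*3 = -253*3 = -759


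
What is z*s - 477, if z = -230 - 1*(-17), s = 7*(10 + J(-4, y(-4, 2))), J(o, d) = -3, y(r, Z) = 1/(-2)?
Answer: -10914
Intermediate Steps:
y(r, Z) = -½
s = 49 (s = 7*(10 - 3) = 7*7 = 49)
z = -213 (z = -230 + 17 = -213)
z*s - 477 = -213*49 - 477 = -10437 - 477 = -10914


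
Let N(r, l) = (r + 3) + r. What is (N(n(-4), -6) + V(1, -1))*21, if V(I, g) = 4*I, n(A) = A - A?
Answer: 147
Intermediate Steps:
n(A) = 0
N(r, l) = 3 + 2*r (N(r, l) = (3 + r) + r = 3 + 2*r)
(N(n(-4), -6) + V(1, -1))*21 = ((3 + 2*0) + 4*1)*21 = ((3 + 0) + 4)*21 = (3 + 4)*21 = 7*21 = 147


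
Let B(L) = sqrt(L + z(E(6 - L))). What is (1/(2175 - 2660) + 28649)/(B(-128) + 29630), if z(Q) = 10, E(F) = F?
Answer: 41170185732/42579945373 - 6947382*I*sqrt(118)/212899726865 ≈ 0.96689 - 0.00035448*I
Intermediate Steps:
B(L) = sqrt(10 + L) (B(L) = sqrt(L + 10) = sqrt(10 + L))
(1/(2175 - 2660) + 28649)/(B(-128) + 29630) = (1/(2175 - 2660) + 28649)/(sqrt(10 - 128) + 29630) = (1/(-485) + 28649)/(sqrt(-118) + 29630) = (-1/485 + 28649)/(I*sqrt(118) + 29630) = 13894764/(485*(29630 + I*sqrt(118)))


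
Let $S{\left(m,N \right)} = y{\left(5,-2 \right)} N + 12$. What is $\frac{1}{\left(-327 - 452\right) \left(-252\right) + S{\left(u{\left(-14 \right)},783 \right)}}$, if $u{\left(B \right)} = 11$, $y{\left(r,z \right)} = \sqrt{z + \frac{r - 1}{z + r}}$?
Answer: $\frac{32720}{6423658521} - \frac{29 i \sqrt{6}}{4282439014} \approx 5.0937 \cdot 10^{-6} - 1.6588 \cdot 10^{-8} i$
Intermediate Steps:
$y{\left(r,z \right)} = \sqrt{z + \frac{-1 + r}{r + z}}$
$S{\left(m,N \right)} = 12 + \frac{i N \sqrt{6}}{3}$ ($S{\left(m,N \right)} = \sqrt{\frac{-1 + 5 - 2 \left(5 - 2\right)}{5 - 2}} N + 12 = \sqrt{\frac{-1 + 5 - 6}{3}} N + 12 = \sqrt{\frac{1}{3} \left(-2\right)} N + 12 = \sqrt{- \frac{2}{3}} N + 12 = \frac{i \sqrt{6}}{3} N + 12 = \frac{i N \sqrt{6}}{3} + 12 = 12 + \frac{i N \sqrt{6}}{3}$)
$\frac{1}{\left(-327 - 452\right) \left(-252\right) + S{\left(u{\left(-14 \right)},783 \right)}} = \frac{1}{\left(-327 - 452\right) \left(-252\right) + \left(12 + \frac{1}{3} i 783 \sqrt{6}\right)} = \frac{1}{\left(-779\right) \left(-252\right) + \left(12 + 261 i \sqrt{6}\right)} = \frac{1}{196308 + \left(12 + 261 i \sqrt{6}\right)} = \frac{1}{196320 + 261 i \sqrt{6}}$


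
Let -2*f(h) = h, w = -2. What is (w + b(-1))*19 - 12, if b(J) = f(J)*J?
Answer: -119/2 ≈ -59.500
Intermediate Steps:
f(h) = -h/2
b(J) = -J²/2 (b(J) = (-J/2)*J = -J²/2)
(w + b(-1))*19 - 12 = (-2 - ½*(-1)²)*19 - 12 = (-2 - ½*1)*19 - 12 = (-2 - ½)*19 - 12 = -5/2*19 - 12 = -95/2 - 12 = -119/2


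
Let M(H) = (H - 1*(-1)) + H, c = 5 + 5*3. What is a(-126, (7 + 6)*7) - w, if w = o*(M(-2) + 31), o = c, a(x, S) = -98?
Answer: -658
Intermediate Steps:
c = 20 (c = 5 + 15 = 20)
M(H) = 1 + 2*H (M(H) = (H + 1) + H = (1 + H) + H = 1 + 2*H)
o = 20
w = 560 (w = 20*((1 + 2*(-2)) + 31) = 20*((1 - 4) + 31) = 20*(-3 + 31) = 20*28 = 560)
a(-126, (7 + 6)*7) - w = -98 - 1*560 = -98 - 560 = -658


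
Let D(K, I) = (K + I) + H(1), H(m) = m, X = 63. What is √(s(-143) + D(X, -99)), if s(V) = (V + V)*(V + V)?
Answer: √81761 ≈ 285.94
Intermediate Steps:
s(V) = 4*V² (s(V) = (2*V)*(2*V) = 4*V²)
D(K, I) = 1 + I + K (D(K, I) = (K + I) + 1 = (I + K) + 1 = 1 + I + K)
√(s(-143) + D(X, -99)) = √(4*(-143)² + (1 - 99 + 63)) = √(4*20449 - 35) = √(81796 - 35) = √81761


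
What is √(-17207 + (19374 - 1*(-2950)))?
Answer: √5117 ≈ 71.533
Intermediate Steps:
√(-17207 + (19374 - 1*(-2950))) = √(-17207 + (19374 + 2950)) = √(-17207 + 22324) = √5117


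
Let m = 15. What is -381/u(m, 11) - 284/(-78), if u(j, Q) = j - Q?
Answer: -14291/156 ≈ -91.609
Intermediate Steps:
-381/u(m, 11) - 284/(-78) = -381/(15 - 1*11) - 284/(-78) = -381/(15 - 11) - 284*(-1/78) = -381/4 + 142/39 = -14291/156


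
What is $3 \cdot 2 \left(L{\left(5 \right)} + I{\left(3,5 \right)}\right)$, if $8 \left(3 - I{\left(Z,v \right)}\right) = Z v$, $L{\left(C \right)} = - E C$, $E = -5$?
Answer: $\frac{627}{4} \approx 156.75$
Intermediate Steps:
$L{\left(C \right)} = 5 C$ ($L{\left(C \right)} = \left(-1\right) \left(-5\right) C = 5 C$)
$I{\left(Z,v \right)} = 3 - \frac{Z v}{8}$
$3 \cdot 2 \left(L{\left(5 \right)} + I{\left(3,5 \right)}\right) = 3 \cdot 2 \left(5 \cdot 5 + \left(3 - \frac{3}{8} \cdot 5\right)\right) = 6 \left(25 + \left(3 - \frac{15}{8}\right)\right) = 6 \left(25 + \frac{9}{8}\right) = 6 \cdot \frac{209}{8} = \frac{627}{4}$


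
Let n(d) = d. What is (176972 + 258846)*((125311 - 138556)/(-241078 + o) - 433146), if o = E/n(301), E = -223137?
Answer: -2748064371329002362/14557523 ≈ -1.8877e+11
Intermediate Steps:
o = -223137/301 ≈ -741.32
(176972 + 258846)*((125311 - 138556)/(-241078 + o) - 433146) = (176972 + 258846)*((125311 - 138556)/(-241078 - 223137/301) - 433146) = 435818*(-13245/(-72787615/301) - 433146) = 435818*(-13245*(-301/72787615) - 433146) = 435818*(797349/14557523 - 433146) = 435818*(-6305532060009/14557523) = -2748064371329002362/14557523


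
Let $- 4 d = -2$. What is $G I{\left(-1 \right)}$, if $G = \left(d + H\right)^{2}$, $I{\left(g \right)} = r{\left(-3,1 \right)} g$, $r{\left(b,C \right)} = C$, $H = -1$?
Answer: $- \frac{1}{4} \approx -0.25$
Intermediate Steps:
$d = \frac{1}{2}$ ($d = \left(- \frac{1}{4}\right) \left(-2\right) = \frac{1}{2} \approx 0.5$)
$I{\left(g \right)} = g$ ($I{\left(g \right)} = 1 g = g$)
$G = \frac{1}{4}$ ($G = \left(\frac{1}{2} - 1\right)^{2} = \left(- \frac{1}{2}\right)^{2} = \frac{1}{4} \approx 0.25$)
$G I{\left(-1 \right)} = \frac{1}{4} \left(-1\right) = - \frac{1}{4}$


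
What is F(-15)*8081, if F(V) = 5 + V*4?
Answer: -444455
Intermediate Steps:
F(V) = 5 + 4*V
F(-15)*8081 = (5 + 4*(-15))*8081 = (5 - 60)*8081 = -55*8081 = -444455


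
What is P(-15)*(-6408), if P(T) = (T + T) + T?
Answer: 288360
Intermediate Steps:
P(T) = 3*T (P(T) = 2*T + T = 3*T)
P(-15)*(-6408) = (3*(-15))*(-6408) = -45*(-6408) = 288360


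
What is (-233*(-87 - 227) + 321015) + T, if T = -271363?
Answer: 122814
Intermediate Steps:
(-233*(-87 - 227) + 321015) + T = (-233*(-87 - 227) + 321015) - 271363 = (-233*(-314) + 321015) - 271363 = (73162 + 321015) - 271363 = 394177 - 271363 = 122814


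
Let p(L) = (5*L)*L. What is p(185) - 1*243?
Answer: 170882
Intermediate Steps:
p(L) = 5*L²
p(185) - 1*243 = 5*185² - 1*243 = 5*34225 - 243 = 171125 - 243 = 170882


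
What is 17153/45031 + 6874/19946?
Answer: 325838416/449094163 ≈ 0.72555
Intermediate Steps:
17153/45031 + 6874/19946 = 17153*(1/45031) + 6874*(1/19946) = 17153/45031 + 3437/9973 = 325838416/449094163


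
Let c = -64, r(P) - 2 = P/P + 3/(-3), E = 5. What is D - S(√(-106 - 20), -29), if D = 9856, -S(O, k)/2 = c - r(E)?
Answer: 9724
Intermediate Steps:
r(P) = 2 (r(P) = 2 + (P/P + 3/(-3)) = 2 + (1 + 3*(-⅓)) = 2 + (1 - 1) = 2 + 0 = 2)
S(O, k) = 132 (S(O, k) = -2*(-64 - 1*2) = -2*(-64 - 2) = -2*(-66) = 132)
D - S(√(-106 - 20), -29) = 9856 - 1*132 = 9856 - 132 = 9724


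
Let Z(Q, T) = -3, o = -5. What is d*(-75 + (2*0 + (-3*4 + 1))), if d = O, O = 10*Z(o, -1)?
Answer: 2580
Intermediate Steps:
O = -30 (O = 10*(-3) = -30)
d = -30
d*(-75 + (2*0 + (-3*4 + 1))) = -30*(-75 + (2*0 + (-3*4 + 1))) = -30*(-75 + (0 + (-12 + 1))) = -30*(-75 + (0 - 11)) = -30*(-75 - 11) = -30*(-86) = 2580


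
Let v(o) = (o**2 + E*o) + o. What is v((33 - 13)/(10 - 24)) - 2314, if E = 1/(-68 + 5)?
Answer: -145742/63 ≈ -2313.4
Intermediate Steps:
E = -1/63 (E = 1/(-63) = -1/63 ≈ -0.015873)
v(o) = o**2 + 62*o/63 (v(o) = (o**2 - o/63) + o = o**2 + 62*o/63)
v((33 - 13)/(10 - 24)) - 2314 = ((33 - 13)/(10 - 24))*(62 + 63*((33 - 13)/(10 - 24)))/63 - 2314 = (20/(-14))*(62 + 63*(20/(-14)))/63 - 2314 = (20*(-1/14))*(62 + 63*(20*(-1/14)))/63 - 2314 = (1/63)*(-10/7)*(62 + 63*(-10/7)) - 2314 = (1/63)*(-10/7)*(62 - 90) - 2314 = (1/63)*(-10/7)*(-28) - 2314 = 40/63 - 2314 = -145742/63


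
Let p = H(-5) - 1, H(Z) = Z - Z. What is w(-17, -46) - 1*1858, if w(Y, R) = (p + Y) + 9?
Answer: -1867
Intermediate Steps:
H(Z) = 0
p = -1 (p = 0 - 1 = -1)
w(Y, R) = 8 + Y (w(Y, R) = (-1 + Y) + 9 = 8 + Y)
w(-17, -46) - 1*1858 = (8 - 17) - 1*1858 = -9 - 1858 = -1867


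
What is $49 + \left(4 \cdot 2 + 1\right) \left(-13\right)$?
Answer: $-68$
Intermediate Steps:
$49 + \left(4 \cdot 2 + 1\right) \left(-13\right) = 49 + \left(8 + 1\right) \left(-13\right) = 49 + 9 \left(-13\right) = 49 - 117 = -68$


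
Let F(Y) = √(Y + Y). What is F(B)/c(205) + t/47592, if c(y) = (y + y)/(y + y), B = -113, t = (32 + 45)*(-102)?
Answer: -1309/7932 + I*√226 ≈ -0.16503 + 15.033*I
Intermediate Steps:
t = -7854 (t = 77*(-102) = -7854)
c(y) = 1 (c(y) = (2*y)/((2*y)) = (2*y)*(1/(2*y)) = 1)
F(Y) = √2*√Y (F(Y) = √(2*Y) = √2*√Y)
F(B)/c(205) + t/47592 = (√2*√(-113))/1 - 7854/47592 = (√2*(I*√113))*1 - 7854*1/47592 = (I*√226)*1 - 1309/7932 = I*√226 - 1309/7932 = -1309/7932 + I*√226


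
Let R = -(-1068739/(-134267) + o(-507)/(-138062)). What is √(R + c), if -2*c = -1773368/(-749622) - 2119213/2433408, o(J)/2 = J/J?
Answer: 5*I*√97984716312597350265729031437385541569/16772977842228349744 ≈ 2.9508*I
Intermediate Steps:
o(J) = 2 (o(J) = 2*(J/J) = 2*1 = 2)
R = -10539426806/1324083611 (R = -(-1068739/(-134267) + 2/(-138062)) = -(-1068739*(-1/134267) + 2*(-1/138062)) = -(152677/19181 - 1/69031) = -1*10539426806/1324083611 = -10539426806/1324083611 ≈ -7.9598)
c = -151484399481/202681796864 (c = -(-1773368/(-749622) - 2119213/2433408)/2 = -(-1773368*(-1/749622) - 2119213*1/2433408)/2 = -(886684/374811 - 2119213/2433408)/2 = -½*151484399481/101340898432 = -151484399481/202681796864 ≈ -0.74740)
√(R + c) = √(-10539426806/1324083611 - 151484399481/202681796864) = √(-2336727973631657342275/268367645475653595904) = 5*I*√97984716312597350265729031437385541569/16772977842228349744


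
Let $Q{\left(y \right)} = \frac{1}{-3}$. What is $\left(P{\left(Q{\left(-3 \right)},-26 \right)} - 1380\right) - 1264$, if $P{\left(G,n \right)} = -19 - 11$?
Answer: $-2674$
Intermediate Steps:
$Q{\left(y \right)} = - \frac{1}{3}$
$P{\left(G,n \right)} = -30$
$\left(P{\left(Q{\left(-3 \right)},-26 \right)} - 1380\right) - 1264 = \left(-30 - 1380\right) - 1264 = -1410 - 1264 = -2674$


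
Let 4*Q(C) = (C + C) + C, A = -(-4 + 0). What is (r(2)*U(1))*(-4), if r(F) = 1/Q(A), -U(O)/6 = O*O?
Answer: 8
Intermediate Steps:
A = 4 (A = -1*(-4) = 4)
U(O) = -6*O**2 (U(O) = -6*O*O = -6*O**2)
Q(C) = 3*C/4 (Q(C) = ((C + C) + C)/4 = (2*C + C)/4 = (3*C)/4 = 3*C/4)
r(F) = 1/3 (r(F) = 1/((3/4)*4) = 1/3)
(r(2)*U(1))*(-4) = ((-6*1**2)/3)*(-4) = ((-6*1)/3)*(-4) = ((1/3)*(-6))*(-4) = -2*(-4) = 8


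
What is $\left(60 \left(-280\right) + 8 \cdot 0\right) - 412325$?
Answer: $-429125$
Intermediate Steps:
$\left(60 \left(-280\right) + 8 \cdot 0\right) - 412325 = \left(-16800 + 0\right) - 412325 = -16800 - 412325 = -429125$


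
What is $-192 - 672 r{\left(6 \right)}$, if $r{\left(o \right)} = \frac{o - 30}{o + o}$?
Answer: $1152$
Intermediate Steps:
$r{\left(o \right)} = \frac{-30 + o}{2 o}$
$-192 - 672 r{\left(6 \right)} = -192 - 672 \frac{-30 + 6}{2 \cdot 6} = -192 - 672 \cdot \frac{1}{2} \cdot \frac{1}{6} \left(-24\right) = -192 - -1344 = -192 + 1344 = 1152$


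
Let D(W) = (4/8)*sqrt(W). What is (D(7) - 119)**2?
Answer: (238 - sqrt(7))**2/4 ≈ 13848.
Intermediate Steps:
D(W) = sqrt(W)/2 (D(W) = (4*(1/8))*sqrt(W) = sqrt(W)/2)
(D(7) - 119)**2 = (sqrt(7)/2 - 119)**2 = (-119 + sqrt(7)/2)**2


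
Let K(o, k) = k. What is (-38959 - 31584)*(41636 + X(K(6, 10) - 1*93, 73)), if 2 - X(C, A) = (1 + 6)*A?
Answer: -2901221961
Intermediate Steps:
X(C, A) = 2 - 7*A (X(C, A) = 2 - (1 + 6)*A = 2 - 7*A)
(-38959 - 31584)*(41636 + X(K(6, 10) - 1*93, 73)) = (-38959 - 31584)*(41636 + (2 - 7*73)) = -70543*(41636 + (2 - 511)) = -70543*(41636 - 509) = -70543*41127 = -2901221961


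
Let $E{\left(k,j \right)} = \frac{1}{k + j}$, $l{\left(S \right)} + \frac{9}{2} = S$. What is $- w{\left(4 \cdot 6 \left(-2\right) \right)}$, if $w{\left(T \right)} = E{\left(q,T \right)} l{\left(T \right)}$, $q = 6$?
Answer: $- \frac{5}{4} \approx -1.25$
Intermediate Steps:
$l{\left(S \right)} = - \frac{9}{2} + S$
$E{\left(k,j \right)} = \frac{1}{j + k}$
$w{\left(T \right)} = \frac{- \frac{9}{2} + T}{6 + T}$ ($w{\left(T \right)} = \frac{- \frac{9}{2} + T}{T + 6} = \frac{- \frac{9}{2} + T}{6 + T}$)
$- w{\left(4 \cdot 6 \left(-2\right) \right)} = - \frac{- \frac{9}{2} + 4 \cdot 6 \left(-2\right)}{6 + 4 \cdot 6 \left(-2\right)} = - \frac{- \frac{9}{2} + 24 \left(-2\right)}{6 + 24 \left(-2\right)} = - \frac{- \frac{9}{2} - 48}{6 - 48} = - \frac{-105}{\left(-42\right) 2} = - \frac{\left(-1\right) \left(-105\right)}{42 \cdot 2} = \left(-1\right) \frac{5}{4} = - \frac{5}{4}$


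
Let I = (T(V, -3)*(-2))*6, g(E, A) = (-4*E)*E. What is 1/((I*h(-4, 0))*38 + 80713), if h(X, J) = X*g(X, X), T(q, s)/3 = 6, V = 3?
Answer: -1/2020535 ≈ -4.9492e-7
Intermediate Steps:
g(E, A) = -4*E**2
T(q, s) = 18 (T(q, s) = 3*6 = 18)
I = -216 (I = (18*(-2))*6 = -36*6 = -216)
h(X, J) = -4*X**3 (h(X, J) = X*(-4*X**2) = -4*X**3)
1/((I*h(-4, 0))*38 + 80713) = 1/(-(-864)*(-4)**3*38 + 80713) = 1/(-(-864)*(-64)*38 + 80713) = 1/(-216*256*38 + 80713) = 1/(-55296*38 + 80713) = 1/(-2101248 + 80713) = 1/(-2020535) = -1/2020535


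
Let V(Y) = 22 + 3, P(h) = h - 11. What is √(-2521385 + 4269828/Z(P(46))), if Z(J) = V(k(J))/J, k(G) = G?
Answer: √86409355/5 ≈ 1859.1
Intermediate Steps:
P(h) = -11 + h
V(Y) = 25
Z(J) = 25/J
√(-2521385 + 4269828/Z(P(46))) = √(-2521385 + 4269828/((25/(-11 + 46)))) = √(-2521385 + 4269828/((25/35))) = √(-2521385 + 4269828/((25*(1/35)))) = √(-2521385 + 4269828/(5/7)) = √(-2521385 + 4269828*(7/5)) = √(-2521385 + 29888796/5) = √(17281871/5) = √86409355/5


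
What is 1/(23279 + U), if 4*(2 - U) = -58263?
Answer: 4/151387 ≈ 2.6422e-5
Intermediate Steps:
U = 58271/4 (U = 2 - ¼*(-58263) = 2 + 58263/4 = 58271/4 ≈ 14568.)
1/(23279 + U) = 1/(23279 + 58271/4) = 1/(151387/4) = 4/151387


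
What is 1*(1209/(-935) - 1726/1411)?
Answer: -195277/77605 ≈ -2.5163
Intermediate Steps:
1*(1209/(-935) - 1726/1411) = 1*(1209*(-1/935) - 1726*1/1411) = 1*(-1209/935 - 1726/1411) = 1*(-195277/77605) = -195277/77605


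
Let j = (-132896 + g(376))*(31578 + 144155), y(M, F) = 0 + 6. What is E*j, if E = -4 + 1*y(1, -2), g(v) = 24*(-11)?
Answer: -46801212560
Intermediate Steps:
y(M, F) = 6
g(v) = -264
E = 2 (E = -4 + 1*6 = -4 + 6 = 2)
j = -23400606280 (j = (-132896 - 264)*(31578 + 144155) = -133160*175733 = -23400606280)
E*j = 2*(-23400606280) = -46801212560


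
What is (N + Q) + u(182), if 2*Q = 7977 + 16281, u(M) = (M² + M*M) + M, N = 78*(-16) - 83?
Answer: 77228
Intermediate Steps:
N = -1331 (N = -1248 - 83 = -1331)
u(M) = M + 2*M² (u(M) = (M² + M²) + M = 2*M² + M = M + 2*M²)
Q = 12129 (Q = (7977 + 16281)/2 = (½)*24258 = 12129)
(N + Q) + u(182) = (-1331 + 12129) + 182*(1 + 2*182) = 10798 + 182*(1 + 364) = 10798 + 182*365 = 10798 + 66430 = 77228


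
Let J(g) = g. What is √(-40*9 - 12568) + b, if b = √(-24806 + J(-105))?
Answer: I*(√24911 + 8*√202) ≈ 271.53*I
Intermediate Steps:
b = I*√24911 (b = √(-24806 - 105) = √(-24911) = I*√24911 ≈ 157.83*I)
√(-40*9 - 12568) + b = √(-40*9 - 12568) + I*√24911 = √(-360 - 12568) + I*√24911 = √(-12928) + I*√24911 = 8*I*√202 + I*√24911 = I*√24911 + 8*I*√202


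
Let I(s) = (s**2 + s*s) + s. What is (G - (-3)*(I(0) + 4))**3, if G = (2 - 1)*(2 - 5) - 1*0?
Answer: 729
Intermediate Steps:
I(s) = s + 2*s**2 (I(s) = (s**2 + s**2) + s = 2*s**2 + s = s + 2*s**2)
G = -3 (G = 1*(-3) + 0 = -3 + 0 = -3)
(G - (-3)*(I(0) + 4))**3 = (-3 - (-3)*(0*(1 + 2*0) + 4))**3 = (-3 - (-3)*(0*(1 + 0) + 4))**3 = (-3 - (-3)*(0*1 + 4))**3 = (-3 - (-3)*(0 + 4))**3 = (-3 - (-3)*4)**3 = (-3 - 1*(-12))**3 = (-3 + 12)**3 = 9**3 = 729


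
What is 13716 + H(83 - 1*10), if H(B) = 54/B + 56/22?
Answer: 11016586/803 ≈ 13719.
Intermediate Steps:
H(B) = 28/11 + 54/B (H(B) = 54/B + 56*(1/22) = 54/B + 28/11 = 28/11 + 54/B)
13716 + H(83 - 1*10) = 13716 + (28/11 + 54/(83 - 1*10)) = 13716 + (28/11 + 54/(83 - 10)) = 13716 + (28/11 + 54/73) = 13716 + 2638/803 = 11016586/803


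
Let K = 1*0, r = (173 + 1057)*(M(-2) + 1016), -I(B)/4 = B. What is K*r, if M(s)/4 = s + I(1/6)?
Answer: 0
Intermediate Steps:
I(B) = -4*B
M(s) = -8/3 + 4*s (M(s) = 4*(s - 4/6) = 4*(s - 4*⅙) = 4*(s - ⅔) = 4*(-⅔ + s) = -8/3 + 4*s)
r = 1236560 (r = (173 + 1057)*((-8/3 + 4*(-2)) + 1016) = 1230*((-8/3 - 8) + 1016) = 1230*(-32/3 + 1016) = 1230*(3016/3) = 1236560)
K = 0
K*r = 0*1236560 = 0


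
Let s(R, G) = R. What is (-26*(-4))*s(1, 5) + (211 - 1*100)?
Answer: 215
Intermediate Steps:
(-26*(-4))*s(1, 5) + (211 - 1*100) = -26*(-4)*1 + (211 - 1*100) = 104*1 + (211 - 100) = 104 + 111 = 215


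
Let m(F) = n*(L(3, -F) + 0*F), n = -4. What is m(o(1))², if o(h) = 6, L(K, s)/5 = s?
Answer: 14400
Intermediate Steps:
L(K, s) = 5*s
m(F) = 20*F (m(F) = -4*(5*(-F) + 0*F) = -4*(-5*F + 0) = -(-20)*F = 20*F)
m(o(1))² = (20*6)² = 120² = 14400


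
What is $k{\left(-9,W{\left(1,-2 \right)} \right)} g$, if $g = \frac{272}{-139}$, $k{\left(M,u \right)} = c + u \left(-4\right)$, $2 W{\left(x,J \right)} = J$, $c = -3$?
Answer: $- \frac{272}{139} \approx -1.9568$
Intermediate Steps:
$W{\left(x,J \right)} = \frac{J}{2}$
$k{\left(M,u \right)} = -3 - 4 u$ ($k{\left(M,u \right)} = -3 + u \left(-4\right) = -3 - 4 u$)
$g = - \frac{272}{139}$ ($g = 272 \left(- \frac{1}{139}\right) = - \frac{272}{139} \approx -1.9568$)
$k{\left(-9,W{\left(1,-2 \right)} \right)} g = \left(-3 - 4 \cdot \frac{1}{2} \left(-2\right)\right) \left(- \frac{272}{139}\right) = \left(-3 - -4\right) \left(- \frac{272}{139}\right) = \left(-3 + 4\right) \left(- \frac{272}{139}\right) = 1 \left(- \frac{272}{139}\right) = - \frac{272}{139}$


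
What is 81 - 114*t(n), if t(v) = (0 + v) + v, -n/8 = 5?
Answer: 9201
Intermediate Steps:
n = -40 (n = -8*5 = -40)
t(v) = 2*v (t(v) = v + v = 2*v)
81 - 114*t(n) = 81 - 228*(-40) = 81 - 114*(-80) = 81 + 9120 = 9201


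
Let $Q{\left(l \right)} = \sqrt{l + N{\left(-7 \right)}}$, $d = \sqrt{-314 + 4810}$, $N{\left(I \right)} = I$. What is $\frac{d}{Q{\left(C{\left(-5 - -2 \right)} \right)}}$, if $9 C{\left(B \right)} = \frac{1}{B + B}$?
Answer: $- \frac{12 i \sqrt{638994}}{379} \approx - 25.31 i$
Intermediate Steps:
$d = 4 \sqrt{281}$ ($d = \sqrt{4496} = 4 \sqrt{281} \approx 67.052$)
$C{\left(B \right)} = \frac{1}{18 B}$ ($C{\left(B \right)} = \frac{1}{9 \left(B + B\right)} = \frac{1}{9 \cdot 2 B} = \frac{\frac{1}{2} \frac{1}{B}}{9} = \frac{1}{18 B}$)
$Q{\left(l \right)} = \sqrt{-7 + l}$ ($Q{\left(l \right)} = \sqrt{l - 7} = \sqrt{-7 + l}$)
$\frac{d}{Q{\left(C{\left(-5 - -2 \right)} \right)}} = \frac{4 \sqrt{281}}{\sqrt{-7 + \frac{1}{18 \left(-5 - -2\right)}}} = \frac{4 \sqrt{281}}{\sqrt{-7 + \frac{1}{18 \left(-5 + 2\right)}}} = \frac{4 \sqrt{281}}{\sqrt{-7 + \frac{1}{18 \left(-3\right)}}} = \frac{4 \sqrt{281}}{\sqrt{-7 + \frac{1}{18} \left(- \frac{1}{3}\right)}} = \frac{4 \sqrt{281}}{\sqrt{-7 - \frac{1}{54}}} = \frac{4 \sqrt{281}}{\sqrt{- \frac{379}{54}}} = \frac{4 \sqrt{281}}{\frac{1}{18} i \sqrt{2274}} = 4 \sqrt{281} \left(- \frac{3 i \sqrt{2274}}{379}\right) = - \frac{12 i \sqrt{638994}}{379}$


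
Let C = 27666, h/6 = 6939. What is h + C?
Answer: 69300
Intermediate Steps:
h = 41634 (h = 6*6939 = 41634)
h + C = 41634 + 27666 = 69300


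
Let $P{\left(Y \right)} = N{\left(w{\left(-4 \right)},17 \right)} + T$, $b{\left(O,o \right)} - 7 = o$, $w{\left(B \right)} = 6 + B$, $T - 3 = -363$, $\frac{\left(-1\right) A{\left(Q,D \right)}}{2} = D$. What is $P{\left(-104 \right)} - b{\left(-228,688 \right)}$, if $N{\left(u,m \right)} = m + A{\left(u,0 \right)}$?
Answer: $-1038$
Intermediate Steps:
$A{\left(Q,D \right)} = - 2 D$
$T = -360$ ($T = 3 - 363 = -360$)
$N{\left(u,m \right)} = m$ ($N{\left(u,m \right)} = m - 0 = m + 0 = m$)
$b{\left(O,o \right)} = 7 + o$
$P{\left(Y \right)} = -343$ ($P{\left(Y \right)} = 17 - 360 = -343$)
$P{\left(-104 \right)} - b{\left(-228,688 \right)} = -343 - \left(7 + 688\right) = -343 - 695 = -1038$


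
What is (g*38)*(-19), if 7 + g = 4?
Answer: 2166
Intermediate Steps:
g = -3 (g = -7 + 4 = -3)
(g*38)*(-19) = -3*38*(-19) = -114*(-19) = 2166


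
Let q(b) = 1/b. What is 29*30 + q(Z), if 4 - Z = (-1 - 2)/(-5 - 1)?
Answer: 6092/7 ≈ 870.29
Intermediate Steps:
Z = 7/2 (Z = 4 - (-1 - 2)/(-5 - 1) = 4 - (-3)/(-6) = 4 - (-3)*(-1)/6 = 4 - 1*½ = 4 - ½ = 7/2 ≈ 3.5000)
29*30 + q(Z) = 29*30 + 1/(7/2) = 870 + 2/7 = 6092/7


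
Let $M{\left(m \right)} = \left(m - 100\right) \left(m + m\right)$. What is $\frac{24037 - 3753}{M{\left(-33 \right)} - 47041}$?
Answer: $- \frac{44}{83} \approx -0.53012$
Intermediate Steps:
$M{\left(m \right)} = 2 m \left(-100 + m\right)$ ($M{\left(m \right)} = \left(-100 + m\right) 2 m = 2 m \left(-100 + m\right)$)
$\frac{24037 - 3753}{M{\left(-33 \right)} - 47041} = \frac{24037 - 3753}{2 \left(-33\right) \left(-100 - 33\right) - 47041} = \frac{20284}{2 \left(-33\right) \left(-133\right) - 47041} = \frac{20284}{8778 - 47041} = \frac{20284}{-38263} = 20284 \left(- \frac{1}{38263}\right) = - \frac{44}{83}$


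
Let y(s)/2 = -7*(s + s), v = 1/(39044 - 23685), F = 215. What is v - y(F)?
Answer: 92461181/15359 ≈ 6020.0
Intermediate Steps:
v = 1/15359 ≈ 6.5108e-5
y(s) = -28*s (y(s) = 2*(-7*(s + s)) = 2*(-14*s) = -28*s)
v - y(F) = 1/15359 - (-28)*215 = 1/15359 - 1*(-6020) = 1/15359 + 6020 = 92461181/15359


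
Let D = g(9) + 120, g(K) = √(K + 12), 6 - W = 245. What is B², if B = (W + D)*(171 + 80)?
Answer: 893480182 - 14994238*√21 ≈ 8.2477e+8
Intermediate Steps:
W = -239 (W = 6 - 1*245 = 6 - 245 = -239)
g(K) = √(12 + K)
D = 120 + √21 (D = √(12 + 9) + 120 = √21 + 120 = 120 + √21 ≈ 124.58)
B = -29869 + 251*√21 (B = (-239 + (120 + √21))*(171 + 80) = (-119 + √21)*251 = -29869 + 251*√21 ≈ -28719.)
B² = (-29869 + 251*√21)²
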